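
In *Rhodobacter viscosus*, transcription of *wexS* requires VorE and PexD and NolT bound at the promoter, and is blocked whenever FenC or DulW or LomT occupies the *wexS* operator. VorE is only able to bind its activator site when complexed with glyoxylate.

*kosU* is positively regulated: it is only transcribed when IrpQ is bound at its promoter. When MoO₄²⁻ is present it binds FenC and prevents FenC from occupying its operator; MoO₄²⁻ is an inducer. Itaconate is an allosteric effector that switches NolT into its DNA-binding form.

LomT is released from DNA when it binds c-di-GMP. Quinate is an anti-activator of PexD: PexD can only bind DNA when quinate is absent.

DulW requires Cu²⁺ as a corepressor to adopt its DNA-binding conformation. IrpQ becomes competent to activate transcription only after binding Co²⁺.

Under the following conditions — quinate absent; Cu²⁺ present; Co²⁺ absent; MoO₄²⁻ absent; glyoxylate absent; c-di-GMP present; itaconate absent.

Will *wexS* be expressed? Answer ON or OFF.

OFF

MoO₄²⁻ is absent, so FenC is active.
Glyoxylate is absent, so VorE is inactive.
Quinate is absent, so PexD is active.
Itaconate is absent, so NolT is inactive.
Cu²⁺ is present, so DulW is active.
c-di-GMP is present, so LomT is inactive.
With repressor FenC bound, *wexS* is not transcribed.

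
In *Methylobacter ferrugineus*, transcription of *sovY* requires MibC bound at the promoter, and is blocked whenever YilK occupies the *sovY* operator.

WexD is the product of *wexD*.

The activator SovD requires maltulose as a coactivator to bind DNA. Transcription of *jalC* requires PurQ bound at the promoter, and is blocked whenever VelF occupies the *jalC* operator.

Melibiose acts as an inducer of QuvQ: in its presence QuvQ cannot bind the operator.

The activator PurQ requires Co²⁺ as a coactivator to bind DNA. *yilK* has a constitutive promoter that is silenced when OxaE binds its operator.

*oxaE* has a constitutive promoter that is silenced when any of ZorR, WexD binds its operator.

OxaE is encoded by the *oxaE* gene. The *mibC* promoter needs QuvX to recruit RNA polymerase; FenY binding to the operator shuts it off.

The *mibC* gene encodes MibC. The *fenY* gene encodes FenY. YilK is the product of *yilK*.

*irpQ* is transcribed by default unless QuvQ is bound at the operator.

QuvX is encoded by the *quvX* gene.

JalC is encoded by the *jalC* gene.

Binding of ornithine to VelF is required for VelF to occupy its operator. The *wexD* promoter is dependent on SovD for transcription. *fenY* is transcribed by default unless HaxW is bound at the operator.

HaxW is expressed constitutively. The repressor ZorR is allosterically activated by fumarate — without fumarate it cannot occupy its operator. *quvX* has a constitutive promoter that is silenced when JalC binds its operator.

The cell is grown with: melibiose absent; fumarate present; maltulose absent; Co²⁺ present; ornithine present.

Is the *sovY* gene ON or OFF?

HaxW is produced constitutively and is active.
With repressor HaxW bound, *fenY* is not transcribed.
So FenY is not produced.
Co²⁺ is present, so PurQ is active.
Ornithine is present, so VelF is active.
With repressor VelF bound, *jalC* is not transcribed.
So JalC is not produced.
With no repressor bound, *quvX* is transcribed.
So QuvX is produced and active.
No repressor is bound and QuvX is active, so *mibC* is transcribed.
So MibC is produced and active.
Fumarate is present, so ZorR is active.
Maltulose is absent, so SovD is inactive.
Required activator SovD is absent, so *wexD* is not transcribed.
So WexD is not produced.
With repressor ZorR bound, *oxaE* is not transcribed.
So OxaE is not produced.
With no repressor bound, *yilK* is transcribed.
So YilK is produced and active.
With repressor YilK bound, *sovY* is not transcribed.

OFF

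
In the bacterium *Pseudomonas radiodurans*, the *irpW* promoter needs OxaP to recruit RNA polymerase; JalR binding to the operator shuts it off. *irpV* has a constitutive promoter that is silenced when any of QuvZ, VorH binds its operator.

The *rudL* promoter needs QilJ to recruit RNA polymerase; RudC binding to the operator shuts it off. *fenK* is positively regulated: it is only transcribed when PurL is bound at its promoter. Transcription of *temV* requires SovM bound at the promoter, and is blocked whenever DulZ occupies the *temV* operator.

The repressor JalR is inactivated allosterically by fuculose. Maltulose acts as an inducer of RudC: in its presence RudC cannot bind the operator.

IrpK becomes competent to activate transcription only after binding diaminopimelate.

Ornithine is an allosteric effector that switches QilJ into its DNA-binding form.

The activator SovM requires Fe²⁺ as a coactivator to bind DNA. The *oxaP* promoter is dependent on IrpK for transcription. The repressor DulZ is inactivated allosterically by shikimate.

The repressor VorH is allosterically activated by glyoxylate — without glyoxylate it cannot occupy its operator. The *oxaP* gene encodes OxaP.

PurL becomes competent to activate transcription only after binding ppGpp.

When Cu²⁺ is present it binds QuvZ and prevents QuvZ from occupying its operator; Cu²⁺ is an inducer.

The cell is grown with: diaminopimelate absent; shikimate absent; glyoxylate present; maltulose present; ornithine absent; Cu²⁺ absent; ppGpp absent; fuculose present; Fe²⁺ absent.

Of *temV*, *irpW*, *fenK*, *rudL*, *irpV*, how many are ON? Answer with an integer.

Shikimate is absent, so DulZ is active.
Fe²⁺ is absent, so SovM is inactive.
With repressor DulZ bound, *temV* is not transcribed.
→ *temV* is OFF.
Diaminopimelate is absent, so IrpK is inactive.
Required activator IrpK is absent, so *oxaP* is not transcribed.
So OxaP is not produced.
Fuculose is present, so JalR is inactive.
Required activator OxaP is absent, so *irpW* is not transcribed.
→ *irpW* is OFF.
ppGpp is absent, so PurL is inactive.
Required activator PurL is absent, so *fenK* is not transcribed.
→ *fenK* is OFF.
Maltulose is present, so RudC is inactive.
Ornithine is absent, so QilJ is inactive.
Required activator QilJ is absent, so *rudL* is not transcribed.
→ *rudL* is OFF.
Cu²⁺ is absent, so QuvZ is active.
Glyoxylate is present, so VorH is active.
With repressor QuvZ bound, *irpV* is not transcribed.
→ *irpV* is OFF.
0 of the 5 genes are transcribed.

0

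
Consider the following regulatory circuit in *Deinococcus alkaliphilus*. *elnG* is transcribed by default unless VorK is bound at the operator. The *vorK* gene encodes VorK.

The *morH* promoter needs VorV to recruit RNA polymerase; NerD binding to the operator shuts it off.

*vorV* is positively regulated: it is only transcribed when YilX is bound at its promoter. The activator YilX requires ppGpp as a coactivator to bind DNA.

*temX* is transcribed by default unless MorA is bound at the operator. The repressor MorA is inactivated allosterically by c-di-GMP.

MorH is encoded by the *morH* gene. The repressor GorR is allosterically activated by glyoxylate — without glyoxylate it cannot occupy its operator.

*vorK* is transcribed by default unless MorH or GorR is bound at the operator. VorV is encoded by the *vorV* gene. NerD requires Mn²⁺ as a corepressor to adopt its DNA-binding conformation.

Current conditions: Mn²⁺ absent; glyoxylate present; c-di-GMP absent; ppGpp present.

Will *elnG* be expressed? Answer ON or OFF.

ON

ppGpp is present, so YilX is active.
No repressor is bound and YilX is active, so *vorV* is transcribed.
So VorV is produced and active.
Mn²⁺ is absent, so NerD is inactive.
No repressor is bound and VorV is active, so *morH* is transcribed.
So MorH is produced and active.
Glyoxylate is present, so GorR is active.
With repressor MorH bound, *vorK* is not transcribed.
So VorK is not produced.
With no repressor bound, *elnG* is transcribed.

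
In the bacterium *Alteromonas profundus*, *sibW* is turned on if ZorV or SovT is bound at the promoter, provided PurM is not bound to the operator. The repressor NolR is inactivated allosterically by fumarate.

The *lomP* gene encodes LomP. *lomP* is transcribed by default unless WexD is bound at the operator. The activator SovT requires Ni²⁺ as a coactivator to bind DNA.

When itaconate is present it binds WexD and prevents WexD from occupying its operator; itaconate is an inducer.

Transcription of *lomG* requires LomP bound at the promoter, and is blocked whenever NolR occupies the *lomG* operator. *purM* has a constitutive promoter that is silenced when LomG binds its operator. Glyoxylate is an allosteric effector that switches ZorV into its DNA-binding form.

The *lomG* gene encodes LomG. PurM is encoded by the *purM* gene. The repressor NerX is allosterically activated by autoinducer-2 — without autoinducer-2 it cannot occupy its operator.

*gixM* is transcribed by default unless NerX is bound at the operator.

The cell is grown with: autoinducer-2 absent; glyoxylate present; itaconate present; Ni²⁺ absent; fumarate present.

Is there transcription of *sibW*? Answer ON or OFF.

ON

Glyoxylate is present, so ZorV is active.
Itaconate is present, so WexD is inactive.
With no repressor bound, *lomP* is transcribed.
So LomP is produced and active.
Fumarate is present, so NolR is inactive.
No repressor is bound and LomP is active, so *lomG* is transcribed.
So LomG is produced and active.
With repressor LomG bound, *purM* is not transcribed.
So PurM is not produced.
Ni²⁺ is absent, so SovT is inactive.
Activator ZorV is present, so *sibW* is transcribed.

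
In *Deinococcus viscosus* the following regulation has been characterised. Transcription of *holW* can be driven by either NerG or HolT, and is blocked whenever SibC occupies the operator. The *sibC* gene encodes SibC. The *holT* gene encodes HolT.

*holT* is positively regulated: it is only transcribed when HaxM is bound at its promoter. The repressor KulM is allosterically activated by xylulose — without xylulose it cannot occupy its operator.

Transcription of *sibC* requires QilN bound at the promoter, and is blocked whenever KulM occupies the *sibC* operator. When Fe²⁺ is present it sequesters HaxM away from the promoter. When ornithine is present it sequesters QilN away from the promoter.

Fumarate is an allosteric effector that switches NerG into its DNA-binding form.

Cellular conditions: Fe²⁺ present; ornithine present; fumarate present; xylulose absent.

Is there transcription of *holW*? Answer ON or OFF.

Xylulose is absent, so KulM is inactive.
Ornithine is present, so QilN is inactive.
Required activator QilN is absent, so *sibC* is not transcribed.
So SibC is not produced.
Fumarate is present, so NerG is active.
Fe²⁺ is present, so HaxM is inactive.
Required activator HaxM is absent, so *holT* is not transcribed.
So HolT is not produced.
Activator NerG is present, so *holW* is transcribed.

ON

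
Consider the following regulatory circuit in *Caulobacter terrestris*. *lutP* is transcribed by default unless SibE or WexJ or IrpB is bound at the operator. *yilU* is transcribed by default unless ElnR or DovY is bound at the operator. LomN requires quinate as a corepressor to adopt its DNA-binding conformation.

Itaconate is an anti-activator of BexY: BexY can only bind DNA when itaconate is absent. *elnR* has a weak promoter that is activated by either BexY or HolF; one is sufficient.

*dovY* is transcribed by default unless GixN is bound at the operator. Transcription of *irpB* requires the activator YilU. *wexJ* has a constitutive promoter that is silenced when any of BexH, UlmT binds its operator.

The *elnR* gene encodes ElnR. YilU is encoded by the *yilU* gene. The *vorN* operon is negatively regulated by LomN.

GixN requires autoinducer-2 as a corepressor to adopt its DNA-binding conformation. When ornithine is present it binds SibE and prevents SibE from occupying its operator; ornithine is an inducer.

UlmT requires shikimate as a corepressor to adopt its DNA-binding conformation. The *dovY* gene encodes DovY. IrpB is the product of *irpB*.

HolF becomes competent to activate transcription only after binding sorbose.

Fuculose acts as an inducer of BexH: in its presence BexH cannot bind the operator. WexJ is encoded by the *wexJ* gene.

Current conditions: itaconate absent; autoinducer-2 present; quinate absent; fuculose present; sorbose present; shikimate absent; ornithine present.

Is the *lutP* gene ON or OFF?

Ornithine is present, so SibE is inactive.
Fuculose is present, so BexH is inactive.
Shikimate is absent, so UlmT is inactive.
With no repressor bound, *wexJ* is transcribed.
So WexJ is produced and active.
Itaconate is absent, so BexY is active.
Sorbose is present, so HolF is active.
Activator BexY is present, so *elnR* is transcribed.
So ElnR is produced and active.
Autoinducer-2 is present, so GixN is active.
With repressor GixN bound, *dovY* is not transcribed.
So DovY is not produced.
With repressor ElnR bound, *yilU* is not transcribed.
So YilU is not produced.
Required activator YilU is absent, so *irpB* is not transcribed.
So IrpB is not produced.
With repressor WexJ bound, *lutP* is not transcribed.

OFF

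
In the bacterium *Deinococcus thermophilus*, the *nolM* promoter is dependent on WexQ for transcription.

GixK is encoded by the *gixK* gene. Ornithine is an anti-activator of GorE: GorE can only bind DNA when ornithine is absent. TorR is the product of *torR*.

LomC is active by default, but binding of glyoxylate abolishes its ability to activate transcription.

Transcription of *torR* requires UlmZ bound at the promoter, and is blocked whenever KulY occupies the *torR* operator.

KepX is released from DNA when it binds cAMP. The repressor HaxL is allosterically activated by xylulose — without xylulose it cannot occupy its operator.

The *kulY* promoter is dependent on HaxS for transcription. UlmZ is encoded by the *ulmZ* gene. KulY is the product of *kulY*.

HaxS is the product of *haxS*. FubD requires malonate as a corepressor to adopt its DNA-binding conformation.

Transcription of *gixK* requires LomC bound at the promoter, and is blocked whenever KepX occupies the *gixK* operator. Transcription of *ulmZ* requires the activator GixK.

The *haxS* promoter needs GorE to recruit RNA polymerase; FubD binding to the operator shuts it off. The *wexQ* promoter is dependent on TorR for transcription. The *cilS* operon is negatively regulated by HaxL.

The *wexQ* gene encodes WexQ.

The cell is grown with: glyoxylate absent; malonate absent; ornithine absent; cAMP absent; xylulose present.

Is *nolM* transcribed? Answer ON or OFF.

OFF

Glyoxylate is absent, so LomC is active.
cAMP is absent, so KepX is active.
With repressor KepX bound, *gixK* is not transcribed.
So GixK is not produced.
Required activator GixK is absent, so *ulmZ* is not transcribed.
So UlmZ is not produced.
Ornithine is absent, so GorE is active.
Malonate is absent, so FubD is inactive.
No repressor is bound and GorE is active, so *haxS* is transcribed.
So HaxS is produced and active.
No repressor is bound and HaxS is active, so *kulY* is transcribed.
So KulY is produced and active.
With repressor KulY bound, *torR* is not transcribed.
So TorR is not produced.
Required activator TorR is absent, so *wexQ* is not transcribed.
So WexQ is not produced.
Required activator WexQ is absent, so *nolM* is not transcribed.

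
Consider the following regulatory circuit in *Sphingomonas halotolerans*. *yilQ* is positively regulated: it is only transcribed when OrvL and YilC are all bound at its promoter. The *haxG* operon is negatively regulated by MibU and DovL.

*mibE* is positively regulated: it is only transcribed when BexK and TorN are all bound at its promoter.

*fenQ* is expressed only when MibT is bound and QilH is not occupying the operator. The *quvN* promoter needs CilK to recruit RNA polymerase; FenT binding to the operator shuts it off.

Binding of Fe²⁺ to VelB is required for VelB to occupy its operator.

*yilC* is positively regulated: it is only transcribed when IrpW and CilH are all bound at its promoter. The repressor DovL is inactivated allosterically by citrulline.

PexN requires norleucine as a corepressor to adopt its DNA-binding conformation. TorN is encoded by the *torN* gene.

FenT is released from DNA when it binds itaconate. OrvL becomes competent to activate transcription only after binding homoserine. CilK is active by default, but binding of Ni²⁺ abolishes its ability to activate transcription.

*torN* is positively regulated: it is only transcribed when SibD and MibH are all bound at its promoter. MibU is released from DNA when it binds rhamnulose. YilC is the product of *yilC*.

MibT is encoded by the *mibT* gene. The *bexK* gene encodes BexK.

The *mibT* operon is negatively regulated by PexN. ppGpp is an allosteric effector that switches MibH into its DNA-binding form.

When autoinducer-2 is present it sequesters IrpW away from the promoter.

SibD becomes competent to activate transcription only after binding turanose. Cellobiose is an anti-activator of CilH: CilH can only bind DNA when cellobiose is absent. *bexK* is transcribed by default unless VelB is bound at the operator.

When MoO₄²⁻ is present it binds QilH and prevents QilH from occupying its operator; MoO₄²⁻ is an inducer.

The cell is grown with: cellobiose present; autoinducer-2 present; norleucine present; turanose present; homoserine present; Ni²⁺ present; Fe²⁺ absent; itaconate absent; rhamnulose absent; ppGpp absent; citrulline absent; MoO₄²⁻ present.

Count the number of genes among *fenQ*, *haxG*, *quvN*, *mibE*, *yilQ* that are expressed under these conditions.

0

MoO₄²⁻ is present, so QilH is inactive.
Norleucine is present, so PexN is active.
With repressor PexN bound, *mibT* is not transcribed.
So MibT is not produced.
Required activator MibT is absent, so *fenQ* is not transcribed.
→ *fenQ* is OFF.
Rhamnulose is absent, so MibU is active.
Citrulline is absent, so DovL is active.
With repressor MibU bound, *haxG* is not transcribed.
→ *haxG* is OFF.
Itaconate is absent, so FenT is active.
Ni²⁺ is present, so CilK is inactive.
With repressor FenT bound, *quvN* is not transcribed.
→ *quvN* is OFF.
Fe²⁺ is absent, so VelB is inactive.
With no repressor bound, *bexK* is transcribed.
So BexK is produced and active.
Turanose is present, so SibD is active.
ppGpp is absent, so MibH is inactive.
Required activator MibH is absent, so *torN* is not transcribed.
So TorN is not produced.
Required activator TorN is absent, so *mibE* is not transcribed.
→ *mibE* is OFF.
Homoserine is present, so OrvL is active.
Autoinducer-2 is present, so IrpW is inactive.
Cellobiose is present, so CilH is inactive.
Required activator IrpW is absent, so *yilC* is not transcribed.
So YilC is not produced.
Required activator YilC is absent, so *yilQ* is not transcribed.
→ *yilQ* is OFF.
0 of the 5 genes are transcribed.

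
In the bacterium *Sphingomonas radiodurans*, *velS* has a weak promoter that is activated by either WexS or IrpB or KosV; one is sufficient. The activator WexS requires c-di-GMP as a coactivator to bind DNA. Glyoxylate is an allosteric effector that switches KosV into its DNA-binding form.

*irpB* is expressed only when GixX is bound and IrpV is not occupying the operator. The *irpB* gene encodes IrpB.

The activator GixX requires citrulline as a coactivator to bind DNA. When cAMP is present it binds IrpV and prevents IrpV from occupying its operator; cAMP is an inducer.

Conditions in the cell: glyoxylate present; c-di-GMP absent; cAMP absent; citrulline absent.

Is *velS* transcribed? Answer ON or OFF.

c-di-GMP is absent, so WexS is inactive.
cAMP is absent, so IrpV is active.
Citrulline is absent, so GixX is inactive.
With repressor IrpV bound, *irpB* is not transcribed.
So IrpB is not produced.
Glyoxylate is present, so KosV is active.
Activator KosV is present, so *velS* is transcribed.

ON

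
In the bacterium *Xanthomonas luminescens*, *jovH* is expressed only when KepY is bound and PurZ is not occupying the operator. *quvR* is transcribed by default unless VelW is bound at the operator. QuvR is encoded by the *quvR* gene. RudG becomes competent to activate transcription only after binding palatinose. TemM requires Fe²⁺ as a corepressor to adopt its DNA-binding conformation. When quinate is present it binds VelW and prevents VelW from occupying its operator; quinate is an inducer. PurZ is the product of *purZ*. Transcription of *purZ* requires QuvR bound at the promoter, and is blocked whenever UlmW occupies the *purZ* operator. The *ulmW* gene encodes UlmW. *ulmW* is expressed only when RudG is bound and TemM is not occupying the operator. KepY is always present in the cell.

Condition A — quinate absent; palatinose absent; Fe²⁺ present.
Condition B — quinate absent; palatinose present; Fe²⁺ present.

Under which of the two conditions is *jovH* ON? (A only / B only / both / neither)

both

Condition A:
Quinate is absent, so VelW is active.
With repressor VelW bound, *quvR* is not transcribed.
So QuvR is not produced.
Palatinose is absent, so RudG is inactive.
Fe²⁺ is present, so TemM is active.
With repressor TemM bound, *ulmW* is not transcribed.
So UlmW is not produced.
Required activator QuvR is absent, so *purZ* is not transcribed.
So PurZ is not produced.
KepY is produced constitutively and is active.
No repressor is bound and KepY is active, so *jovH* is transcribed.
→ *jovH* is ON in A.
Condition B:
Quinate is absent, so VelW is active.
With repressor VelW bound, *quvR* is not transcribed.
So QuvR is not produced.
Palatinose is present, so RudG is active.
Fe²⁺ is present, so TemM is active.
With repressor TemM bound, *ulmW* is not transcribed.
So UlmW is not produced.
Required activator QuvR is absent, so *purZ* is not transcribed.
So PurZ is not produced.
KepY is produced constitutively and is active.
No repressor is bound and KepY is active, so *jovH* is transcribed.
→ *jovH* is ON in B.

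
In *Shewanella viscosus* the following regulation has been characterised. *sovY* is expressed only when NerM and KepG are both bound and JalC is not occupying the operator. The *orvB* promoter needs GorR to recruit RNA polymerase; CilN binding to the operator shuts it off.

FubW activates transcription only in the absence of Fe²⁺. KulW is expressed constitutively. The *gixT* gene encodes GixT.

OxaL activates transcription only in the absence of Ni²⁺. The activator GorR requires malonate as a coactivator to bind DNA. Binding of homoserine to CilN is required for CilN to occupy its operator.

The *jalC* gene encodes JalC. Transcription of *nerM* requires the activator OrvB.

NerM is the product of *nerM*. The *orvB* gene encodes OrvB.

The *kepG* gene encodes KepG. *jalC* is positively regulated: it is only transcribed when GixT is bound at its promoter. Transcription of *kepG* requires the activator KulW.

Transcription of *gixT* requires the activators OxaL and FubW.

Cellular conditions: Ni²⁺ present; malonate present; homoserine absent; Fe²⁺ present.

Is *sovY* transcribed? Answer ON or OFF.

Ni²⁺ is present, so OxaL is inactive.
Fe²⁺ is present, so FubW is inactive.
Required activator OxaL is absent, so *gixT* is not transcribed.
So GixT is not produced.
Required activator GixT is absent, so *jalC* is not transcribed.
So JalC is not produced.
Malonate is present, so GorR is active.
Homoserine is absent, so CilN is inactive.
No repressor is bound and GorR is active, so *orvB* is transcribed.
So OrvB is produced and active.
No repressor is bound and OrvB is active, so *nerM* is transcribed.
So NerM is produced and active.
KulW is produced constitutively and is active.
No repressor is bound and KulW is active, so *kepG* is transcribed.
So KepG is produced and active.
No repressor is bound and NerM and KepG are active, so *sovY* is transcribed.

ON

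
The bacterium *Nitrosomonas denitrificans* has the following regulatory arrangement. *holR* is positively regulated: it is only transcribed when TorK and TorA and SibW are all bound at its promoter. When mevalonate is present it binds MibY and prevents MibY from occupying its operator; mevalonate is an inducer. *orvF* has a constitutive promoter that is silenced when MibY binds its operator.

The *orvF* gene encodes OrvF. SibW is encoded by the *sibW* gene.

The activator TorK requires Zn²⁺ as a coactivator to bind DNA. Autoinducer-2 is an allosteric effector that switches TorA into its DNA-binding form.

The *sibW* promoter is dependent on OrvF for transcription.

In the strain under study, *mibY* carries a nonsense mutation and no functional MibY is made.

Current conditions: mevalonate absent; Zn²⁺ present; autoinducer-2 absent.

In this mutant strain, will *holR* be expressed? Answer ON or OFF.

Zn²⁺ is present, so TorK is active.
Autoinducer-2 is absent, so TorA is inactive.
MibY is non-functional in this strain, so it has no effect.
With no repressor bound, *orvF* is transcribed.
So OrvF is produced and active.
No repressor is bound and OrvF is active, so *sibW* is transcribed.
So SibW is produced and active.
Required activator TorA is absent, so *holR* is not transcribed.

OFF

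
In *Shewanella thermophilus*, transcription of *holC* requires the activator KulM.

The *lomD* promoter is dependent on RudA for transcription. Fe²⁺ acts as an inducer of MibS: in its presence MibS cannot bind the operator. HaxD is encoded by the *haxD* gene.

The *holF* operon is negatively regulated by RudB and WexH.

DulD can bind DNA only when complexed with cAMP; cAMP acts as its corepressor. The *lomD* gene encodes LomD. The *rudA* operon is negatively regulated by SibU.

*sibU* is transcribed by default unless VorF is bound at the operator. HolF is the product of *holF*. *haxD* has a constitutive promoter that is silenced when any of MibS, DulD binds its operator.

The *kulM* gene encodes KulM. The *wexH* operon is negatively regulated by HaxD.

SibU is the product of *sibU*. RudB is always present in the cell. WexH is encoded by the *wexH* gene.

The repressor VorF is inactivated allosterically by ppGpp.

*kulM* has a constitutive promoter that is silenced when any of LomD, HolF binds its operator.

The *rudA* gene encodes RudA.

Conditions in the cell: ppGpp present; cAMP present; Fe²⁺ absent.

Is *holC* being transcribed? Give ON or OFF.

ppGpp is present, so VorF is inactive.
With no repressor bound, *sibU* is transcribed.
So SibU is produced and active.
With repressor SibU bound, *rudA* is not transcribed.
So RudA is not produced.
Required activator RudA is absent, so *lomD* is not transcribed.
So LomD is not produced.
RudB is produced constitutively and is active.
Fe²⁺ is absent, so MibS is active.
cAMP is present, so DulD is active.
With repressor MibS bound, *haxD* is not transcribed.
So HaxD is not produced.
With no repressor bound, *wexH* is transcribed.
So WexH is produced and active.
With repressor RudB bound, *holF* is not transcribed.
So HolF is not produced.
With no repressor bound, *kulM* is transcribed.
So KulM is produced and active.
No repressor is bound and KulM is active, so *holC* is transcribed.

ON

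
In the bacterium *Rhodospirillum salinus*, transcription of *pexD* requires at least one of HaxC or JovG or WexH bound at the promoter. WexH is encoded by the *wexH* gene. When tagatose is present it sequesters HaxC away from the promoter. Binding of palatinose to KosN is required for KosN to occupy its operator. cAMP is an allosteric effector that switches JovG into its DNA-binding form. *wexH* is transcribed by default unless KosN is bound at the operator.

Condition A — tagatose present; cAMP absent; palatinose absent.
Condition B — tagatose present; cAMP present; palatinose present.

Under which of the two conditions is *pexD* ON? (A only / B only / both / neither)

both

Condition A:
Tagatose is present, so HaxC is inactive.
cAMP is absent, so JovG is inactive.
Palatinose is absent, so KosN is inactive.
With no repressor bound, *wexH* is transcribed.
So WexH is produced and active.
Activator WexH is present, so *pexD* is transcribed.
→ *pexD* is ON in A.
Condition B:
Tagatose is present, so HaxC is inactive.
cAMP is present, so JovG is active.
Palatinose is present, so KosN is active.
With repressor KosN bound, *wexH* is not transcribed.
So WexH is not produced.
Activator JovG is present, so *pexD* is transcribed.
→ *pexD* is ON in B.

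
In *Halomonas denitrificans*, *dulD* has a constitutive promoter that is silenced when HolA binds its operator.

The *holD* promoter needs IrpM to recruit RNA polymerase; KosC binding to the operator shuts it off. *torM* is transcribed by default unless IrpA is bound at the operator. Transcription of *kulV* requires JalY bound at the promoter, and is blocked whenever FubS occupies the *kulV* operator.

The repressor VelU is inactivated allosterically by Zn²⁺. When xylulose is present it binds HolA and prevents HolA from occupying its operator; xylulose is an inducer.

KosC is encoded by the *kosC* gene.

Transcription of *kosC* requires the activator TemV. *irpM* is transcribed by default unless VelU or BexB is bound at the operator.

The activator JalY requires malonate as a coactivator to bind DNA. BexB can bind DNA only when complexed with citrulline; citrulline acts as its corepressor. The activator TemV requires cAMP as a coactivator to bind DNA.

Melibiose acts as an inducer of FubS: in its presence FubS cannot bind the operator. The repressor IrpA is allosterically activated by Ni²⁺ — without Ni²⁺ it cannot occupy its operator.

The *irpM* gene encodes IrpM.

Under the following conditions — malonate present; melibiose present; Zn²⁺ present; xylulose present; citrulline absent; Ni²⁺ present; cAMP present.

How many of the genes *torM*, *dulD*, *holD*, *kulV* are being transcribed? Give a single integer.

Ni²⁺ is present, so IrpA is active.
With repressor IrpA bound, *torM* is not transcribed.
→ *torM* is OFF.
Xylulose is present, so HolA is inactive.
With no repressor bound, *dulD* is transcribed.
→ *dulD* is ON.
Zn²⁺ is present, so VelU is inactive.
Citrulline is absent, so BexB is inactive.
With no repressor bound, *irpM* is transcribed.
So IrpM is produced and active.
cAMP is present, so TemV is active.
No repressor is bound and TemV is active, so *kosC* is transcribed.
So KosC is produced and active.
With repressor KosC bound, *holD* is not transcribed.
→ *holD* is OFF.
Malonate is present, so JalY is active.
Melibiose is present, so FubS is inactive.
No repressor is bound and JalY is active, so *kulV* is transcribed.
→ *kulV* is ON.
2 of the 4 genes are transcribed.

2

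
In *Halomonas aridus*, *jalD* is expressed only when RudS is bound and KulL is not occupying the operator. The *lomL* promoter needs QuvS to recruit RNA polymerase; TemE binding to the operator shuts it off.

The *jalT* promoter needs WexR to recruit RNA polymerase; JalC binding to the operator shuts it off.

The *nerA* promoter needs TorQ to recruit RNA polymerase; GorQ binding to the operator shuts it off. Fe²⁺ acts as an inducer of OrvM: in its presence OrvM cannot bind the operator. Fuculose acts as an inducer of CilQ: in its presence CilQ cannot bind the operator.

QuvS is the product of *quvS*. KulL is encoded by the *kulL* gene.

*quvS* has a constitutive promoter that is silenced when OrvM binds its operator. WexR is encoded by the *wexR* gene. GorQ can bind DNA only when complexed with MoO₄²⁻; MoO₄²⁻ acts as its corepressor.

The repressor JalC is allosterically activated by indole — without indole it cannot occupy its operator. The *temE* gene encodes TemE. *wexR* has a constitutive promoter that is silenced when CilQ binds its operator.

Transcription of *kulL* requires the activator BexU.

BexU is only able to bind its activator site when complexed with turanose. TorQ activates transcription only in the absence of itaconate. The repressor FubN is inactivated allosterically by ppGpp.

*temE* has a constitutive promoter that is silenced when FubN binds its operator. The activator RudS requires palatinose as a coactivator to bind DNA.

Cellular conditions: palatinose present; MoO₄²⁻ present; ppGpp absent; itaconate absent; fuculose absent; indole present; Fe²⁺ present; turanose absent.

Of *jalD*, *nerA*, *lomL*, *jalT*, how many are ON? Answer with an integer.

2

Turanose is absent, so BexU is inactive.
Required activator BexU is absent, so *kulL* is not transcribed.
So KulL is not produced.
Palatinose is present, so RudS is active.
No repressor is bound and RudS is active, so *jalD* is transcribed.
→ *jalD* is ON.
MoO₄²⁻ is present, so GorQ is active.
Itaconate is absent, so TorQ is active.
With repressor GorQ bound, *nerA* is not transcribed.
→ *nerA* is OFF.
Fe²⁺ is present, so OrvM is inactive.
With no repressor bound, *quvS* is transcribed.
So QuvS is produced and active.
ppGpp is absent, so FubN is active.
With repressor FubN bound, *temE* is not transcribed.
So TemE is not produced.
No repressor is bound and QuvS is active, so *lomL* is transcribed.
→ *lomL* is ON.
Fuculose is absent, so CilQ is active.
With repressor CilQ bound, *wexR* is not transcribed.
So WexR is not produced.
Indole is present, so JalC is active.
With repressor JalC bound, *jalT* is not transcribed.
→ *jalT* is OFF.
2 of the 4 genes are transcribed.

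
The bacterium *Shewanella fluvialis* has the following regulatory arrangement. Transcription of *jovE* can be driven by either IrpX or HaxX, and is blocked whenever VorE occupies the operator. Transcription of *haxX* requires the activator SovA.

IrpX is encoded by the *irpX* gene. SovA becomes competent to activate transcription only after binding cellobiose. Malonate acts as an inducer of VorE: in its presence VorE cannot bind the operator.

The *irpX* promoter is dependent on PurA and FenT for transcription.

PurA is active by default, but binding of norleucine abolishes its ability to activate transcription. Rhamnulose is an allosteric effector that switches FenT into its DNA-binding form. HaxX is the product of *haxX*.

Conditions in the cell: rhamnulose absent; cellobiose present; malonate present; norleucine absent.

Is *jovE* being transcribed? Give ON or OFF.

ON

Norleucine is absent, so PurA is active.
Rhamnulose is absent, so FenT is inactive.
Required activator FenT is absent, so *irpX* is not transcribed.
So IrpX is not produced.
Malonate is present, so VorE is inactive.
Cellobiose is present, so SovA is active.
No repressor is bound and SovA is active, so *haxX* is transcribed.
So HaxX is produced and active.
Activator HaxX is present, so *jovE* is transcribed.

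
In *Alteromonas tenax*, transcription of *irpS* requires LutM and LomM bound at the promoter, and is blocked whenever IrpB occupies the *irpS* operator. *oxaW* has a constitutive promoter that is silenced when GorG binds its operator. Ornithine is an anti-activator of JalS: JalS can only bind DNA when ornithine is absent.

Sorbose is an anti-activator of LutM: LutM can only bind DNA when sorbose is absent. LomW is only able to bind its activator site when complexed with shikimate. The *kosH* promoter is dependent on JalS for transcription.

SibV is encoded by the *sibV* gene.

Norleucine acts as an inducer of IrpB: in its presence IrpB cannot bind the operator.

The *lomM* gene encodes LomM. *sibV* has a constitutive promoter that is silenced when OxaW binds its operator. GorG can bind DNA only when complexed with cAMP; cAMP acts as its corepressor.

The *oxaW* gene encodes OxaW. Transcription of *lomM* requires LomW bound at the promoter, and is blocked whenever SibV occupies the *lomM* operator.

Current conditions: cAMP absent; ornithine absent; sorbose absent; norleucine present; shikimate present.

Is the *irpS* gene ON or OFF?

Norleucine is present, so IrpB is inactive.
Sorbose is absent, so LutM is active.
Shikimate is present, so LomW is active.
cAMP is absent, so GorG is inactive.
With no repressor bound, *oxaW* is transcribed.
So OxaW is produced and active.
With repressor OxaW bound, *sibV* is not transcribed.
So SibV is not produced.
No repressor is bound and LomW is active, so *lomM* is transcribed.
So LomM is produced and active.
No repressor is bound and LutM and LomM are active, so *irpS* is transcribed.

ON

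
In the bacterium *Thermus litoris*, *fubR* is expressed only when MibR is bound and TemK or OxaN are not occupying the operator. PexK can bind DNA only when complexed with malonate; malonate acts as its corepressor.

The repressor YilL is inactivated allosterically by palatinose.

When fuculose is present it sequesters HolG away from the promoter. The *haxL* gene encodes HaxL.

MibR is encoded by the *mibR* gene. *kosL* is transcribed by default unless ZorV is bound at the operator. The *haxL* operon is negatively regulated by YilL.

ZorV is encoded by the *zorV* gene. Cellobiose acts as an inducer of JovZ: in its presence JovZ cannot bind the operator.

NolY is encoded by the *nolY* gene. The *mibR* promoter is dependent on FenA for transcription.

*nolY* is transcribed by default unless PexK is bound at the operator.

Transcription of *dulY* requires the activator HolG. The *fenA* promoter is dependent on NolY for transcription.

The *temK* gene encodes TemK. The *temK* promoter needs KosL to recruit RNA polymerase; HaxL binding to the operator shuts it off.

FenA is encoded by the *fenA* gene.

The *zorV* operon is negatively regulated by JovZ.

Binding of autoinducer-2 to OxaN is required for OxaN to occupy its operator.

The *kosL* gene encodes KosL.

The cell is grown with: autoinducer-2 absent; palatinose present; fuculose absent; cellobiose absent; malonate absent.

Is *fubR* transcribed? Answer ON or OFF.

ON

Malonate is absent, so PexK is inactive.
With no repressor bound, *nolY* is transcribed.
So NolY is produced and active.
No repressor is bound and NolY is active, so *fenA* is transcribed.
So FenA is produced and active.
No repressor is bound and FenA is active, so *mibR* is transcribed.
So MibR is produced and active.
Palatinose is present, so YilL is inactive.
With no repressor bound, *haxL* is transcribed.
So HaxL is produced and active.
Cellobiose is absent, so JovZ is active.
With repressor JovZ bound, *zorV* is not transcribed.
So ZorV is not produced.
With no repressor bound, *kosL* is transcribed.
So KosL is produced and active.
With repressor HaxL bound, *temK* is not transcribed.
So TemK is not produced.
Autoinducer-2 is absent, so OxaN is inactive.
No repressor is bound and MibR is active, so *fubR* is transcribed.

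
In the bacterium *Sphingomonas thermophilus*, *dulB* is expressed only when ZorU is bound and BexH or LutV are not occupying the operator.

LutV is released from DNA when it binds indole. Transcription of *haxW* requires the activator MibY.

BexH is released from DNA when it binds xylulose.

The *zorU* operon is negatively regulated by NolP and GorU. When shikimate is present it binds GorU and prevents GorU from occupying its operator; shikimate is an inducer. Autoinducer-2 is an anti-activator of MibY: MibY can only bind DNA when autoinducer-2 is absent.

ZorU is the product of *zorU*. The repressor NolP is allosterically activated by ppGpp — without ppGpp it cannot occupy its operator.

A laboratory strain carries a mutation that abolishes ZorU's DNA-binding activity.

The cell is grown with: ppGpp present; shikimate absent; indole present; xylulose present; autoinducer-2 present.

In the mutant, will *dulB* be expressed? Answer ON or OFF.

Xylulose is present, so BexH is inactive.
Indole is present, so LutV is inactive.
ZorU is non-functional in this strain, so it has no effect.
Required activator ZorU is absent, so *dulB* is not transcribed.

OFF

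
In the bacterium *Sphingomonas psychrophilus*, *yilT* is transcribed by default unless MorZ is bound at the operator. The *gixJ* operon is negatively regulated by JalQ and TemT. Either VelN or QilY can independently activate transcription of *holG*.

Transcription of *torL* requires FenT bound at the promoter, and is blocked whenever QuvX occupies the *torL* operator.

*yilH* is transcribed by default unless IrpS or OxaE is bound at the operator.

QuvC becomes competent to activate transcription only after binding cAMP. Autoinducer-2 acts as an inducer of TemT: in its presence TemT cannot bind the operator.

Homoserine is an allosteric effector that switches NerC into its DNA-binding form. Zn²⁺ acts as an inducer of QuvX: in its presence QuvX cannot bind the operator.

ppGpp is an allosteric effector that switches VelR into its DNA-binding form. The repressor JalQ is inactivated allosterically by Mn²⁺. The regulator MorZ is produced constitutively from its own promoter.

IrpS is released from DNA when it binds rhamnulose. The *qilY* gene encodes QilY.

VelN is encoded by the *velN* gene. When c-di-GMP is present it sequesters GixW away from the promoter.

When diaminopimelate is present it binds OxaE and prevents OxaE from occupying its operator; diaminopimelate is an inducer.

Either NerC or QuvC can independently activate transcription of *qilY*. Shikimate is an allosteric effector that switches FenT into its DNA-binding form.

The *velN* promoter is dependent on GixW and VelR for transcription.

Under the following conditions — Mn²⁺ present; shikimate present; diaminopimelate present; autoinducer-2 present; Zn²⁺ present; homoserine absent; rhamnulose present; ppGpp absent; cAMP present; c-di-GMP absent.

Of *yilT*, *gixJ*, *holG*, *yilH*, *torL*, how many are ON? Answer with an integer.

MorZ is produced constitutively and is active.
With repressor MorZ bound, *yilT* is not transcribed.
→ *yilT* is OFF.
Mn²⁺ is present, so JalQ is inactive.
Autoinducer-2 is present, so TemT is inactive.
With no repressor bound, *gixJ* is transcribed.
→ *gixJ* is ON.
c-di-GMP is absent, so GixW is active.
ppGpp is absent, so VelR is inactive.
Required activator VelR is absent, so *velN* is not transcribed.
So VelN is not produced.
Homoserine is absent, so NerC is inactive.
cAMP is present, so QuvC is active.
Activator QuvC is present, so *qilY* is transcribed.
So QilY is produced and active.
Activator QilY is present, so *holG* is transcribed.
→ *holG* is ON.
Rhamnulose is present, so IrpS is inactive.
Diaminopimelate is present, so OxaE is inactive.
With no repressor bound, *yilH* is transcribed.
→ *yilH* is ON.
Shikimate is present, so FenT is active.
Zn²⁺ is present, so QuvX is inactive.
No repressor is bound and FenT is active, so *torL* is transcribed.
→ *torL* is ON.
4 of the 5 genes are transcribed.

4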